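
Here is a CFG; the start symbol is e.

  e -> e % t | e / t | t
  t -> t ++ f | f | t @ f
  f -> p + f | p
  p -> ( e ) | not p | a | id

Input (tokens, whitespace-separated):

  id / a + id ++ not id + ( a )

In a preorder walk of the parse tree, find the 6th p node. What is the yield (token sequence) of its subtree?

[e [e [t [f [p id]]]] / [t [t [f [p a] + [f [p id]]]] ++ [f [p not [p id]] + [f [p ( [e [t [f [p a]]]] )]]]]]

( a )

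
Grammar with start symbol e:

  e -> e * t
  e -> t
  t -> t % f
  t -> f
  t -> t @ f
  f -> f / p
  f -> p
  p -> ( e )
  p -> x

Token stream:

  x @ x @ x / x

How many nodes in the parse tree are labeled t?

3

[e [t [t [t [f [p x]]] @ [f [p x]]] @ [f [f [p x]] / [p x]]]]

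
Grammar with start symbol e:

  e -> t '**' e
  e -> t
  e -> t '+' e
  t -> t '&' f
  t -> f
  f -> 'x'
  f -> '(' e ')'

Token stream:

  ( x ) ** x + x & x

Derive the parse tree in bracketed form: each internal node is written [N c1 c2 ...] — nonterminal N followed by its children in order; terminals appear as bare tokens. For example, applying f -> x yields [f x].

[e [t [f ( [e [t [f x]]] )]] ** [e [t [f x]] + [e [t [t [f x]] & [f x]]]]]

e
t ** e
f ** e
( e ) ** e
( t ) ** e
( f ) ** e
( x ) ** e
( x ) ** t + e
( x ) ** f + e
( x ) ** x + e
( x ) ** x + t
( x ) ** x + t & f
( x ) ** x + f & f
( x ) ** x + x & f
( x ) ** x + x & x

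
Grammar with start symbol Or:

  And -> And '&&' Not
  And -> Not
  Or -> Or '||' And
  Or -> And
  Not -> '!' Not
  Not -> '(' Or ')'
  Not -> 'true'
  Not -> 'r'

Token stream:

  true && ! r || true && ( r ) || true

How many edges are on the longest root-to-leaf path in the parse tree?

[Or [Or [Or [And [And [Not true]] && [Not ! [Not r]]]] || [And [And [Not true]] && [Not ( [Or [And [Not r]]] )]]] || [And [Not true]]]

7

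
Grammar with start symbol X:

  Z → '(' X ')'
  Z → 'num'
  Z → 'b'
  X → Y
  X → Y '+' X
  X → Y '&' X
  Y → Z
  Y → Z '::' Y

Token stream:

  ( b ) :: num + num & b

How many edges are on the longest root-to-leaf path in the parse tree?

[X [Y [Z ( [X [Y [Z b]]] )] :: [Y [Z num]]] + [X [Y [Z num]] & [X [Y [Z b]]]]]

6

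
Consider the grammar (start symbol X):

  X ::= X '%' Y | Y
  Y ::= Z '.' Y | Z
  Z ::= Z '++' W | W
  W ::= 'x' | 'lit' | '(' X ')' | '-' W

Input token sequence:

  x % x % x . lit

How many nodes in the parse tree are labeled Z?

4

[X [X [X [Y [Z [W x]]]] % [Y [Z [W x]]]] % [Y [Z [W x]] . [Y [Z [W lit]]]]]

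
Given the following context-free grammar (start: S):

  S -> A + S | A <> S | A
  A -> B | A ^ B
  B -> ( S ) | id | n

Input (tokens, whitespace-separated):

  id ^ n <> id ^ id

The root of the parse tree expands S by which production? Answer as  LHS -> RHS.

S -> A <> S

[S [A [A [B id]] ^ [B n]] <> [S [A [A [B id]] ^ [B id]]]]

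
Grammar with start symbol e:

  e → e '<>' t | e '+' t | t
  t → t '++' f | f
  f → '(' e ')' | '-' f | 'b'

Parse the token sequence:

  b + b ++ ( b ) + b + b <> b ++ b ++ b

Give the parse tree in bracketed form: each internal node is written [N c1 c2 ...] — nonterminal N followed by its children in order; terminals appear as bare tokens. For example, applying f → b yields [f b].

[e [e [e [e [e [t [f b]]] + [t [t [f b]] ++ [f ( [e [t [f b]]] )]]] + [t [f b]]] + [t [f b]]] <> [t [t [t [f b]] ++ [f b]] ++ [f b]]]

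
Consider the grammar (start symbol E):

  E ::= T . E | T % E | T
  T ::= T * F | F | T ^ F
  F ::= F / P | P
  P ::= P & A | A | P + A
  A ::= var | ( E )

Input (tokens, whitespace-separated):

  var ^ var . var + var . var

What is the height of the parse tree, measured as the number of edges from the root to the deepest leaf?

[E [T [T [F [P [A var]]]] ^ [F [P [A var]]]] . [E [T [F [P [P [A var]] + [A var]]]] . [E [T [F [P [A var]]]]]]]

7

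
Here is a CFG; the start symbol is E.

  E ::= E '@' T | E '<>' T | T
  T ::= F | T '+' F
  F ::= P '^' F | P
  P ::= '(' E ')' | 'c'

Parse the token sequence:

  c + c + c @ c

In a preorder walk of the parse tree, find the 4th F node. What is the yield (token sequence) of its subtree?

[E [E [T [T [T [F [P c]]] + [F [P c]]] + [F [P c]]]] @ [T [F [P c]]]]

c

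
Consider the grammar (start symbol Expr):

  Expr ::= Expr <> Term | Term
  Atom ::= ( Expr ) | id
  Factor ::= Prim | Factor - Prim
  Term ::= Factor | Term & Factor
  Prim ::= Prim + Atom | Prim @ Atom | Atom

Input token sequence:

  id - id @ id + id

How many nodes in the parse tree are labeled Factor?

[Expr [Term [Factor [Factor [Prim [Atom id]]] - [Prim [Prim [Prim [Atom id]] @ [Atom id]] + [Atom id]]]]]

2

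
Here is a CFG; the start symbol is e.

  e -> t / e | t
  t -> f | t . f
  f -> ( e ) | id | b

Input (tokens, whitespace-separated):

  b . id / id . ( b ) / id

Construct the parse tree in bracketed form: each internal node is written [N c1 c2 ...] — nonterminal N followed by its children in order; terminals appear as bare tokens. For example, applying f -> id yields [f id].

e
t / e
t . f / e
f . f / e
b . f / e
b . id / e
b . id / t / e
b . id / t . f / e
b . id / f . f / e
b . id / id . f / e
b . id / id . ( e ) / e
b . id / id . ( t ) / e
b . id / id . ( f ) / e
b . id / id . ( b ) / e
b . id / id . ( b ) / t
b . id / id . ( b ) / f
b . id / id . ( b ) / id

[e [t [t [f b]] . [f id]] / [e [t [t [f id]] . [f ( [e [t [f b]]] )]] / [e [t [f id]]]]]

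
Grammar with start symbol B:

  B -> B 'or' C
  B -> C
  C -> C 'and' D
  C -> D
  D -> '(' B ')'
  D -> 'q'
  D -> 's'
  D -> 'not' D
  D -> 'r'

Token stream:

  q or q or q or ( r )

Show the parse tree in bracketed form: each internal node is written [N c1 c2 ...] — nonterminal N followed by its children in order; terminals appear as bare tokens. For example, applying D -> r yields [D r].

[B [B [B [B [C [D q]]] or [C [D q]]] or [C [D q]]] or [C [D ( [B [C [D r]]] )]]]

B
B or C
B or C or C
B or C or C or C
C or C or C or C
D or C or C or C
q or C or C or C
q or D or C or C
q or q or C or C
q or q or D or C
q or q or q or C
q or q or q or D
q or q or q or ( B )
q or q or q or ( C )
q or q or q or ( D )
q or q or q or ( r )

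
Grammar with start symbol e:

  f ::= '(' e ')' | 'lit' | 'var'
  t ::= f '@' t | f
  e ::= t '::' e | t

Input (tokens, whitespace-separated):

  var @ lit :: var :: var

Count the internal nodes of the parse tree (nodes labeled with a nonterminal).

[e [t [f var] @ [t [f lit]]] :: [e [t [f var]] :: [e [t [f var]]]]]

11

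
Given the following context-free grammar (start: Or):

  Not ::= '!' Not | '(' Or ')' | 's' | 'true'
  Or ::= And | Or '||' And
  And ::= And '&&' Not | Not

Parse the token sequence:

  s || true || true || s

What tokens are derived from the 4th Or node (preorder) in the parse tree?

[Or [Or [Or [Or [And [Not s]]] || [And [Not true]]] || [And [Not true]]] || [And [Not s]]]

s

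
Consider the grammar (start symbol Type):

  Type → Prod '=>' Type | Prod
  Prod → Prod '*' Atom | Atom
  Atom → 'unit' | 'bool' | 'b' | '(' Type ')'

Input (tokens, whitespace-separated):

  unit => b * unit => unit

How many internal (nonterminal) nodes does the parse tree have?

[Type [Prod [Atom unit]] => [Type [Prod [Prod [Atom b]] * [Atom unit]] => [Type [Prod [Atom unit]]]]]

11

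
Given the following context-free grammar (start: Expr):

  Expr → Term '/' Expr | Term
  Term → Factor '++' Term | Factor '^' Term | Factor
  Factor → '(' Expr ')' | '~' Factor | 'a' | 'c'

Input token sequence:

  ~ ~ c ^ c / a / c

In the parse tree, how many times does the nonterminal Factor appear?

[Expr [Term [Factor ~ [Factor ~ [Factor c]]] ^ [Term [Factor c]]] / [Expr [Term [Factor a]] / [Expr [Term [Factor c]]]]]

6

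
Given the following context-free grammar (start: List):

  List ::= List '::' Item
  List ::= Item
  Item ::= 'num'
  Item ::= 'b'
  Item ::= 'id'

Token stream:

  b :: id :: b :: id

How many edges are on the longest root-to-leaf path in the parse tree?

[List [List [List [List [Item b]] :: [Item id]] :: [Item b]] :: [Item id]]

5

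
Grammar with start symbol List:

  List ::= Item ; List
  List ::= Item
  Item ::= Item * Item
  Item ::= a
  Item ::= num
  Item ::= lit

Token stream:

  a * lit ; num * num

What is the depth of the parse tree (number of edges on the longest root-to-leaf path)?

[List [Item [Item a] * [Item lit]] ; [List [Item [Item num] * [Item num]]]]

4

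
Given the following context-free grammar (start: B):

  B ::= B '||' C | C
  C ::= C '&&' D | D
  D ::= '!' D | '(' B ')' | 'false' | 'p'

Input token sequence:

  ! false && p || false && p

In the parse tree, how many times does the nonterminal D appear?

[B [B [C [C [D ! [D false]]] && [D p]]] || [C [C [D false]] && [D p]]]

5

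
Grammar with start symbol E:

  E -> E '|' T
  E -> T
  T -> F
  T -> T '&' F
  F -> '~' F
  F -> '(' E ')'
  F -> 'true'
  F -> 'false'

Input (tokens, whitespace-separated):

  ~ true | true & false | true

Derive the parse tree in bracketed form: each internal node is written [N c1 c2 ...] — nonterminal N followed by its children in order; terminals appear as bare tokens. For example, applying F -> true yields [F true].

[E [E [E [T [F ~ [F true]]]] | [T [T [F true]] & [F false]]] | [T [F true]]]

E
E | T
E | T | T
T | T | T
F | T | T
~ F | T | T
~ true | T | T
~ true | T & F | T
~ true | F & F | T
~ true | true & F | T
~ true | true & false | T
~ true | true & false | F
~ true | true & false | true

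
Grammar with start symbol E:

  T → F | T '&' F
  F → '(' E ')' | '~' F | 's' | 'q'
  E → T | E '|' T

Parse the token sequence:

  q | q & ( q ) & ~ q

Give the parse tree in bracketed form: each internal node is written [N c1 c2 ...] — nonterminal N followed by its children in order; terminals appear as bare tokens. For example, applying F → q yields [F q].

[E [E [T [F q]]] | [T [T [T [F q]] & [F ( [E [T [F q]]] )]] & [F ~ [F q]]]]

E
E | T
T | T
F | T
q | T
q | T & F
q | T & F & F
q | F & F & F
q | q & F & F
q | q & ( E ) & F
q | q & ( T ) & F
q | q & ( F ) & F
q | q & ( q ) & F
q | q & ( q ) & ~ F
q | q & ( q ) & ~ q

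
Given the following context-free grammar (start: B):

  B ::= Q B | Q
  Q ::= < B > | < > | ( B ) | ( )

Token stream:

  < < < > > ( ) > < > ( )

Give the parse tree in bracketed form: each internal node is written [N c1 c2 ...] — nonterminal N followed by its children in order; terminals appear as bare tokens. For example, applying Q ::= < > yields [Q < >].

B
Q B
< B > B
< Q B > B
< < B > B > B
< < Q > B > B
< < < > > B > B
< < < > > Q > B
< < < > > ( ) > B
< < < > > ( ) > Q B
< < < > > ( ) > < > B
< < < > > ( ) > < > Q
< < < > > ( ) > < > ( )

[B [Q < [B [Q < [B [Q < >]] >] [B [Q ( )]]] >] [B [Q < >] [B [Q ( )]]]]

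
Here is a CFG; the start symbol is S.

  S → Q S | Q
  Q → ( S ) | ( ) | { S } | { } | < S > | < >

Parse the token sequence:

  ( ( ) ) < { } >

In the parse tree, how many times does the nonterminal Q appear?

4

[S [Q ( [S [Q ( )]] )] [S [Q < [S [Q { }]] >]]]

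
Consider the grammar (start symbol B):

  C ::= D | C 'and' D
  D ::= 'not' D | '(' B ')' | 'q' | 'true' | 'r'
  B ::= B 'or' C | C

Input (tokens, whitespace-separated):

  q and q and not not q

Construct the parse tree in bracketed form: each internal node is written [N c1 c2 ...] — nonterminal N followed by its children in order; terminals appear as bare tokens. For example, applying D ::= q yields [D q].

[B [C [C [C [D q]] and [D q]] and [D not [D not [D q]]]]]

B
C
C and D
C and D and D
D and D and D
q and D and D
q and q and D
q and q and not D
q and q and not not D
q and q and not not q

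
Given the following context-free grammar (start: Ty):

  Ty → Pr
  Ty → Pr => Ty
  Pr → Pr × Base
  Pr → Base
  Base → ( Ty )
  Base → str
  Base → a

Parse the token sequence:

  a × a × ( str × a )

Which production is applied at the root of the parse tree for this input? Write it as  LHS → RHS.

[Ty [Pr [Pr [Pr [Base a]] × [Base a]] × [Base ( [Ty [Pr [Pr [Base str]] × [Base a]]] )]]]

Ty → Pr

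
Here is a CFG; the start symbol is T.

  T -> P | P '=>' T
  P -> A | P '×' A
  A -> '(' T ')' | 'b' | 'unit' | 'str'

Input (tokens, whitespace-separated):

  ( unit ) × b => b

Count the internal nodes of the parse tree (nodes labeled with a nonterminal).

[T [P [P [A ( [T [P [A unit]]] )]] × [A b]] => [T [P [A b]]]]

11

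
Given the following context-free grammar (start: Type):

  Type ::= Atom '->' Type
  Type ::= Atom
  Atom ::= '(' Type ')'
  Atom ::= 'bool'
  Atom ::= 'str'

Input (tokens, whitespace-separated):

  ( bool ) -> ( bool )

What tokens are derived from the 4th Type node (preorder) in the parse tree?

bool

[Type [Atom ( [Type [Atom bool]] )] -> [Type [Atom ( [Type [Atom bool]] )]]]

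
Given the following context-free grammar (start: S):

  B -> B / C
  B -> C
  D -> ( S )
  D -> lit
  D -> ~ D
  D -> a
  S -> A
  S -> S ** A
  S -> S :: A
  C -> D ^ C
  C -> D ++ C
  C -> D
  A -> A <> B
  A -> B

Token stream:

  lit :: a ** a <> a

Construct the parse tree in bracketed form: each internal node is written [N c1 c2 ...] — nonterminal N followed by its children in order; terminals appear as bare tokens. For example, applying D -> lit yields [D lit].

S
S ** A
S :: A ** A
A :: A ** A
B :: A ** A
C :: A ** A
D :: A ** A
lit :: A ** A
lit :: B ** A
lit :: C ** A
lit :: D ** A
lit :: a ** A
lit :: a ** A <> B
lit :: a ** B <> B
lit :: a ** C <> B
lit :: a ** D <> B
lit :: a ** a <> B
lit :: a ** a <> C
lit :: a ** a <> D
lit :: a ** a <> a

[S [S [S [A [B [C [D lit]]]]] :: [A [B [C [D a]]]]] ** [A [A [B [C [D a]]]] <> [B [C [D a]]]]]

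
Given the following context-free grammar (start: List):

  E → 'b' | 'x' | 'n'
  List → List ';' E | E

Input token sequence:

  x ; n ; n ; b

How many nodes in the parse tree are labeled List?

[List [List [List [List [E x]] ; [E n]] ; [E n]] ; [E b]]

4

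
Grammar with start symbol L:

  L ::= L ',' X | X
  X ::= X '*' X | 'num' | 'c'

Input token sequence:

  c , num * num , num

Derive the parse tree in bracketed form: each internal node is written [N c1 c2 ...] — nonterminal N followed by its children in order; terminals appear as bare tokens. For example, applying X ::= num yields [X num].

L
L , X
L , X , X
X , X , X
c , X , X
c , X * X , X
c , num * X , X
c , num * num , X
c , num * num , num

[L [L [L [X c]] , [X [X num] * [X num]]] , [X num]]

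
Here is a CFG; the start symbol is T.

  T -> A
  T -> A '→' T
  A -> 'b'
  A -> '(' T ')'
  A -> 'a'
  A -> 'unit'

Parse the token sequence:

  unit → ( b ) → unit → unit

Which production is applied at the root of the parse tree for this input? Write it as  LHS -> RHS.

[T [A unit] → [T [A ( [T [A b]] )] → [T [A unit] → [T [A unit]]]]]

T -> A '→' T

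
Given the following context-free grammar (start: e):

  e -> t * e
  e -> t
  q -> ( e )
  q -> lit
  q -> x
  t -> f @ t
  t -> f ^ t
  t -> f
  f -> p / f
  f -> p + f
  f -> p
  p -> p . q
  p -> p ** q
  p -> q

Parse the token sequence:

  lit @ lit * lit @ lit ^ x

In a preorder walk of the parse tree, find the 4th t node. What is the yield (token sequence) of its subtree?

lit ^ x

[e [t [f [p [q lit]]] @ [t [f [p [q lit]]]]] * [e [t [f [p [q lit]]] @ [t [f [p [q lit]]] ^ [t [f [p [q x]]]]]]]]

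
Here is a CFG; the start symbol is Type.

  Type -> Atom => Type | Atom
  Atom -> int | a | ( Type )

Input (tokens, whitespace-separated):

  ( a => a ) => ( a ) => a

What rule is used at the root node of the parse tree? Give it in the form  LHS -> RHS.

Type -> Atom => Type

[Type [Atom ( [Type [Atom a] => [Type [Atom a]]] )] => [Type [Atom ( [Type [Atom a]] )] => [Type [Atom a]]]]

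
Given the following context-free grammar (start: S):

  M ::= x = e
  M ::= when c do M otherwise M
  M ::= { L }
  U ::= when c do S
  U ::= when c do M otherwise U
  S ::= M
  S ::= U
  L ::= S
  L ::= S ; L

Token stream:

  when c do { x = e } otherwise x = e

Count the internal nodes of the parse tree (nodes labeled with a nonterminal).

7

[S [M when c do [M { [L [S [M x = e]]] }] otherwise [M x = e]]]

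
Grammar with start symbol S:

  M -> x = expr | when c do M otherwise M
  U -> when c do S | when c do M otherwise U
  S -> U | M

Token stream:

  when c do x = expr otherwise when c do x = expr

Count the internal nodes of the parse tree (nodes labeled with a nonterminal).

[S [U when c do [M x = expr] otherwise [U when c do [S [M x = expr]]]]]

6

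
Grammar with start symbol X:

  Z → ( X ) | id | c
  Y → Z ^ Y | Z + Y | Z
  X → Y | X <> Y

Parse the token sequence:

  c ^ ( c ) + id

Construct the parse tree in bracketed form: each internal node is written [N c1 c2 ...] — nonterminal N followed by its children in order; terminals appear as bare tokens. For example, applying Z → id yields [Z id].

[X [Y [Z c] ^ [Y [Z ( [X [Y [Z c]]] )] + [Y [Z id]]]]]

X
Y
Z ^ Y
c ^ Y
c ^ Z + Y
c ^ ( X ) + Y
c ^ ( Y ) + Y
c ^ ( Z ) + Y
c ^ ( c ) + Y
c ^ ( c ) + Z
c ^ ( c ) + id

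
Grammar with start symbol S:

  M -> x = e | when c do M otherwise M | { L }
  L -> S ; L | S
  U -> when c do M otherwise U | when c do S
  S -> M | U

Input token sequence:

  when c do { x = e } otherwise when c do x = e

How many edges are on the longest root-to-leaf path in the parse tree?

[S [U when c do [M { [L [S [M x = e]]] }] otherwise [U when c do [S [M x = e]]]]]

6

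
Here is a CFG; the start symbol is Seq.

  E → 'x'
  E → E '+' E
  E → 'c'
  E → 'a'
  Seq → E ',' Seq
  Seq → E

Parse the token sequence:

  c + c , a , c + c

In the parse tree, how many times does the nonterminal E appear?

[Seq [E [E c] + [E c]] , [Seq [E a] , [Seq [E [E c] + [E c]]]]]

7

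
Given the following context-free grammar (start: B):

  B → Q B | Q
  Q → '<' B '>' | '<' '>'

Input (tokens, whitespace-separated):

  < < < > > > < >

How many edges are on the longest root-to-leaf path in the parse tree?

6

[B [Q < [B [Q < [B [Q < >]] >]] >] [B [Q < >]]]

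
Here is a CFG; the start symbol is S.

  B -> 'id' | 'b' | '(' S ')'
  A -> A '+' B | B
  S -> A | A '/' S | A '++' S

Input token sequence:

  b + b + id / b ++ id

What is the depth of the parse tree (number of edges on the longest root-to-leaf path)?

[S [A [A [A [B b]] + [B b]] + [B id]] / [S [A [B b]] ++ [S [A [B id]]]]]

5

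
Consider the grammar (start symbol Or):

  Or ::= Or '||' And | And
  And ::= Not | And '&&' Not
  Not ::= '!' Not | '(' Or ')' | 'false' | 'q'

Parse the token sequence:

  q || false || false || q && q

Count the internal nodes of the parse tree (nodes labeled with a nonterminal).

[Or [Or [Or [Or [And [Not q]]] || [And [Not false]]] || [And [Not false]]] || [And [And [Not q]] && [Not q]]]

14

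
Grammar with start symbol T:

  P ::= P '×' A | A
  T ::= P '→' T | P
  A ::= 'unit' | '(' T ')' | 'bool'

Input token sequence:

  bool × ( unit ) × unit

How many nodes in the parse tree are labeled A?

4

[T [P [P [P [A bool]] × [A ( [T [P [A unit]]] )]] × [A unit]]]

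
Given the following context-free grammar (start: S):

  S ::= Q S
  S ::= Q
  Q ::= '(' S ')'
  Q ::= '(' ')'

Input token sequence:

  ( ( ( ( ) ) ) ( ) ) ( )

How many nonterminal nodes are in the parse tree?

12

[S [Q ( [S [Q ( [S [Q ( [S [Q ( )]] )]] )] [S [Q ( )]]] )] [S [Q ( )]]]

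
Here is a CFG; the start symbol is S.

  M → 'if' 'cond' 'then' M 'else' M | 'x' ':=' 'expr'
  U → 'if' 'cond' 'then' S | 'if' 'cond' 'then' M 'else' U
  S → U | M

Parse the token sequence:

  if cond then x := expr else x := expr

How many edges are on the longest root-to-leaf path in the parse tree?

3

[S [M if cond then [M x := expr] else [M x := expr]]]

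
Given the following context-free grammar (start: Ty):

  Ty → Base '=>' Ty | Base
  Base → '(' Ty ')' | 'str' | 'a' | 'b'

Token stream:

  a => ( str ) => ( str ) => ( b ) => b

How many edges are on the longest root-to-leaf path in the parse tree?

7

[Ty [Base a] => [Ty [Base ( [Ty [Base str]] )] => [Ty [Base ( [Ty [Base str]] )] => [Ty [Base ( [Ty [Base b]] )] => [Ty [Base b]]]]]]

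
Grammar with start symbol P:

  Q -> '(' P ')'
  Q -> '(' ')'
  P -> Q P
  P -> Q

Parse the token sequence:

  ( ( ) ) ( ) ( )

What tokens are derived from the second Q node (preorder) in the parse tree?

( )

[P [Q ( [P [Q ( )]] )] [P [Q ( )] [P [Q ( )]]]]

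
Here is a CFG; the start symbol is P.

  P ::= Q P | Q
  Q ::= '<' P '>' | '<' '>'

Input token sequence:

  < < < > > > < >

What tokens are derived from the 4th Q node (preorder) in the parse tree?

[P [Q < [P [Q < [P [Q < >]] >]] >] [P [Q < >]]]

< >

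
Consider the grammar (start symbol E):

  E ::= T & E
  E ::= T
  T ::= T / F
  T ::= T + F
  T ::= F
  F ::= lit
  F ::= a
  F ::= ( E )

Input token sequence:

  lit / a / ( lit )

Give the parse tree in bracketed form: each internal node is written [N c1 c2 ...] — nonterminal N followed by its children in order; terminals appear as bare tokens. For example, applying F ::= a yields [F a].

[E [T [T [T [F lit]] / [F a]] / [F ( [E [T [F lit]]] )]]]

E
T
T / F
T / F / F
F / F / F
lit / F / F
lit / a / F
lit / a / ( E )
lit / a / ( T )
lit / a / ( F )
lit / a / ( lit )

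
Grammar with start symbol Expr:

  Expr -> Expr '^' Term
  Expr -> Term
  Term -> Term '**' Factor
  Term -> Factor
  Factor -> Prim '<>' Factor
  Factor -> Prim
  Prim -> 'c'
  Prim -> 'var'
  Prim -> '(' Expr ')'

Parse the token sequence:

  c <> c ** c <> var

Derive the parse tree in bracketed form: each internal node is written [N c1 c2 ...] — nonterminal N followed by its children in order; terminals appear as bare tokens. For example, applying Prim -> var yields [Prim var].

Expr
Term
Term ** Factor
Factor ** Factor
Prim <> Factor ** Factor
c <> Factor ** Factor
c <> Prim ** Factor
c <> c ** Factor
c <> c ** Prim <> Factor
c <> c ** c <> Factor
c <> c ** c <> Prim
c <> c ** c <> var

[Expr [Term [Term [Factor [Prim c] <> [Factor [Prim c]]]] ** [Factor [Prim c] <> [Factor [Prim var]]]]]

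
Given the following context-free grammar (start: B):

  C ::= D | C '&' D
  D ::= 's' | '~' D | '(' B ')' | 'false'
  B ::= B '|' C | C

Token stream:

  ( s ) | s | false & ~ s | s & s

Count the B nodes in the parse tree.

[B [B [B [B [C [D ( [B [C [D s]]] )]]] | [C [D s]]] | [C [C [D false]] & [D ~ [D s]]]] | [C [C [D s]] & [D s]]]

5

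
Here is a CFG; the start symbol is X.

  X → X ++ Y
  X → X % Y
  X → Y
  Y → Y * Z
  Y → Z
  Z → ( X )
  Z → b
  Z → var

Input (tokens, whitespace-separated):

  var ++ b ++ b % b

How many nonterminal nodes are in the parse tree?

12

[X [X [X [X [Y [Z var]]] ++ [Y [Z b]]] ++ [Y [Z b]]] % [Y [Z b]]]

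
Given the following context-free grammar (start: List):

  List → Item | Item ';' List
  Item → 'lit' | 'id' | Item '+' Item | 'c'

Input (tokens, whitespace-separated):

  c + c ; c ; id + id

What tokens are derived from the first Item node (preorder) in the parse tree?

[List [Item [Item c] + [Item c]] ; [List [Item c] ; [List [Item [Item id] + [Item id]]]]]

c + c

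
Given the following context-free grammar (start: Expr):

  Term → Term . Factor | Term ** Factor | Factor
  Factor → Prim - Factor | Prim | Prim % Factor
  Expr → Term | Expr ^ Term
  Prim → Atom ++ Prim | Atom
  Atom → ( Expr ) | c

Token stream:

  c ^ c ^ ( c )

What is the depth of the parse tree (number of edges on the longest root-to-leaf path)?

[Expr [Expr [Expr [Term [Factor [Prim [Atom c]]]]] ^ [Term [Factor [Prim [Atom c]]]]] ^ [Term [Factor [Prim [Atom ( [Expr [Term [Factor [Prim [Atom c]]]]] )]]]]]

10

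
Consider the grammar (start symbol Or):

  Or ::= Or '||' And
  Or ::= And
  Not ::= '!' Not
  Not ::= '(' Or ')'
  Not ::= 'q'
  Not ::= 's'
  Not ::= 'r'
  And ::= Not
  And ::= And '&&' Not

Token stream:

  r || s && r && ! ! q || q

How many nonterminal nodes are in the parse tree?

[Or [Or [Or [And [Not r]]] || [And [And [And [Not s]] && [Not r]] && [Not ! [Not ! [Not q]]]]] || [And [Not q]]]

15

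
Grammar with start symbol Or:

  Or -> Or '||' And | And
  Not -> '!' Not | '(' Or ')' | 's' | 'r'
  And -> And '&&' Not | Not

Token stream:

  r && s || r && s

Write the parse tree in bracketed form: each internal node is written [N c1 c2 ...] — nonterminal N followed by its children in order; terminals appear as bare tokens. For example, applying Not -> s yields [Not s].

Or
Or || And
And || And
And && Not || And
Not && Not || And
r && Not || And
r && s || And
r && s || And && Not
r && s || Not && Not
r && s || r && Not
r && s || r && s

[Or [Or [And [And [Not r]] && [Not s]]] || [And [And [Not r]] && [Not s]]]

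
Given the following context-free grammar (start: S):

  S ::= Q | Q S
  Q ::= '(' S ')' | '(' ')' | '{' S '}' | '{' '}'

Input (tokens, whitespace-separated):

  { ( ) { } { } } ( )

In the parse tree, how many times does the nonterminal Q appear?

[S [Q { [S [Q ( )] [S [Q { }] [S [Q { }]]]] }] [S [Q ( )]]]

5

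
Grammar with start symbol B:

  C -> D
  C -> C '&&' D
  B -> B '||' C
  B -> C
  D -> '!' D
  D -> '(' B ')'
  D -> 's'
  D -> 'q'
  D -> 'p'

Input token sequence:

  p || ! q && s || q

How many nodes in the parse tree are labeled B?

[B [B [B [C [D p]]] || [C [C [D ! [D q]]] && [D s]]] || [C [D q]]]

3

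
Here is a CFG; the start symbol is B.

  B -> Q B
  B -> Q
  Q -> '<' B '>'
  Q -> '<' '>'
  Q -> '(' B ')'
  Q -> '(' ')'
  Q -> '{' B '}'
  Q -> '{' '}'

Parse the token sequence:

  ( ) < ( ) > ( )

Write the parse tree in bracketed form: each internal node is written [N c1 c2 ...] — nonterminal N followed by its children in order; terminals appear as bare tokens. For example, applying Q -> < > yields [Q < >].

[B [Q ( )] [B [Q < [B [Q ( )]] >] [B [Q ( )]]]]

B
Q B
( ) B
( ) Q B
( ) < B > B
( ) < Q > B
( ) < ( ) > B
( ) < ( ) > Q
( ) < ( ) > ( )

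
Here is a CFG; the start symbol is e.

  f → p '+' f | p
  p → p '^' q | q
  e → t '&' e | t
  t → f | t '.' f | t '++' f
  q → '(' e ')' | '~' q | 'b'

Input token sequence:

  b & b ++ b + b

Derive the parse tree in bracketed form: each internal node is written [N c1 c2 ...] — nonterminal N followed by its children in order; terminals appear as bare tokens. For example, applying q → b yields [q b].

e
t & e
f & e
p & e
q & e
b & e
b & t
b & t ++ f
b & f ++ f
b & p ++ f
b & q ++ f
b & b ++ f
b & b ++ p + f
b & b ++ q + f
b & b ++ b + f
b & b ++ b + p
b & b ++ b + q
b & b ++ b + b

[e [t [f [p [q b]]]] & [e [t [t [f [p [q b]]]] ++ [f [p [q b]] + [f [p [q b]]]]]]]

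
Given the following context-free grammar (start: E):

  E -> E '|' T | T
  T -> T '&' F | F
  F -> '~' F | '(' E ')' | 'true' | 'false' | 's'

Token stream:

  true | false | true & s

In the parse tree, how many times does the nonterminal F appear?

4

[E [E [E [T [F true]]] | [T [F false]]] | [T [T [F true]] & [F s]]]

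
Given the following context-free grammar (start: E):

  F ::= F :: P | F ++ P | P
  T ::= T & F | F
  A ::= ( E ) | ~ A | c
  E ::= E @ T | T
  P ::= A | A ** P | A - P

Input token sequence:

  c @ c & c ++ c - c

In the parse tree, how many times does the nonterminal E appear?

[E [E [T [F [P [A c]]]]] @ [T [T [F [P [A c]]]] & [F [F [P [A c]]] ++ [P [A c] - [P [A c]]]]]]

2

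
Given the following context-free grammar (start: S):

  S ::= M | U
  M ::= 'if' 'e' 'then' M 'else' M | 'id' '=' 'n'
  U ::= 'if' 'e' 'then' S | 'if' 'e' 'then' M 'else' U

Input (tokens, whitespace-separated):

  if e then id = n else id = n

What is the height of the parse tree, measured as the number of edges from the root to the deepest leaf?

[S [M if e then [M id = n] else [M id = n]]]

3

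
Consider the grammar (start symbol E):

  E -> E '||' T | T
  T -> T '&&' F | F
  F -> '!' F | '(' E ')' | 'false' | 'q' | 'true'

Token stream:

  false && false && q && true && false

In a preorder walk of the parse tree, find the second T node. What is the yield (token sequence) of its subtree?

false && false && q && true

[E [T [T [T [T [T [F false]] && [F false]] && [F q]] && [F true]] && [F false]]]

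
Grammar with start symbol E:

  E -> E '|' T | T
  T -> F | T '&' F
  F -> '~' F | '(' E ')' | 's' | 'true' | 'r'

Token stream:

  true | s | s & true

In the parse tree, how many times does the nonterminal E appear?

3

[E [E [E [T [F true]]] | [T [F s]]] | [T [T [F s]] & [F true]]]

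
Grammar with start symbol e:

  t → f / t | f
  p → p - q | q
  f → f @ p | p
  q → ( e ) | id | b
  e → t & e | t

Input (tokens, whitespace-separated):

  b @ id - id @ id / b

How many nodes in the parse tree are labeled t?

2

[e [t [f [f [f [p [q b]]] @ [p [p [q id]] - [q id]]] @ [p [q id]]] / [t [f [p [q b]]]]]]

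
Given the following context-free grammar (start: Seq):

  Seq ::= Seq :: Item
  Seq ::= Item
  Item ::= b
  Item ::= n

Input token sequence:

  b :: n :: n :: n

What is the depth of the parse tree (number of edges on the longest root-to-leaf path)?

5

[Seq [Seq [Seq [Seq [Item b]] :: [Item n]] :: [Item n]] :: [Item n]]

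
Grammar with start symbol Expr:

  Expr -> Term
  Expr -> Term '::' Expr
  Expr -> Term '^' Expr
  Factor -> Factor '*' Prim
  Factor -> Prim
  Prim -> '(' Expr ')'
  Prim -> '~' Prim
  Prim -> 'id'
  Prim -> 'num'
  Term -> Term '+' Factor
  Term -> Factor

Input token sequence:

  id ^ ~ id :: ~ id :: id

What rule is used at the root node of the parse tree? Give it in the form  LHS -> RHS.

Expr -> Term '^' Expr

[Expr [Term [Factor [Prim id]]] ^ [Expr [Term [Factor [Prim ~ [Prim id]]]] :: [Expr [Term [Factor [Prim ~ [Prim id]]]] :: [Expr [Term [Factor [Prim id]]]]]]]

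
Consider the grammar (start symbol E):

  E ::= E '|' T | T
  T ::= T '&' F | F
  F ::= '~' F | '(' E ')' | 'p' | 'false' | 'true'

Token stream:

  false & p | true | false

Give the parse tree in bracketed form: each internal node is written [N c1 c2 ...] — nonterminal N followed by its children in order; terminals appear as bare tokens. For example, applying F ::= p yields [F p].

E
E | T
E | T | T
T | T | T
T & F | T | T
F & F | T | T
false & F | T | T
false & p | T | T
false & p | F | T
false & p | true | T
false & p | true | F
false & p | true | false

[E [E [E [T [T [F false]] & [F p]]] | [T [F true]]] | [T [F false]]]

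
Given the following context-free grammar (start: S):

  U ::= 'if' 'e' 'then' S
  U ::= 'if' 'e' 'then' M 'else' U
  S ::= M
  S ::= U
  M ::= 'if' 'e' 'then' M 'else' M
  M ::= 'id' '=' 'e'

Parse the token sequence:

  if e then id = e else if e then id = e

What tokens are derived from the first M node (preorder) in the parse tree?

[S [U if e then [M id = e] else [U if e then [S [M id = e]]]]]

id = e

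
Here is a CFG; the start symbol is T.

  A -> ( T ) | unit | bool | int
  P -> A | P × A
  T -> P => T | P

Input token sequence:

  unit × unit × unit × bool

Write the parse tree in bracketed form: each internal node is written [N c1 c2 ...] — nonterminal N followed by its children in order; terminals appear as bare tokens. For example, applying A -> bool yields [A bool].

[T [P [P [P [P [A unit]] × [A unit]] × [A unit]] × [A bool]]]

T
P
P × A
P × A × A
P × A × A × A
A × A × A × A
unit × A × A × A
unit × unit × A × A
unit × unit × unit × A
unit × unit × unit × bool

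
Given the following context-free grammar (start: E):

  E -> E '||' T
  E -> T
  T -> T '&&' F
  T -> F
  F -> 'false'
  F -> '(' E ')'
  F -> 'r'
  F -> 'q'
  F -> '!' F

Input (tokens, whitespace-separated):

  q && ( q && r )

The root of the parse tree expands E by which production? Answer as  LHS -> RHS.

E -> T

[E [T [T [F q]] && [F ( [E [T [T [F q]] && [F r]]] )]]]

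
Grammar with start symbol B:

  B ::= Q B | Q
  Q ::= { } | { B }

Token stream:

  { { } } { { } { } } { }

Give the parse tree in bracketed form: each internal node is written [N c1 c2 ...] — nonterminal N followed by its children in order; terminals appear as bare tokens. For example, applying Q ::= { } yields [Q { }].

[B [Q { [B [Q { }]] }] [B [Q { [B [Q { }] [B [Q { }]]] }] [B [Q { }]]]]

B
Q B
{ B } B
{ Q } B
{ { } } B
{ { } } Q B
{ { } } { B } B
{ { } } { Q B } B
{ { } } { { } B } B
{ { } } { { } Q } B
{ { } } { { } { } } B
{ { } } { { } { } } Q
{ { } } { { } { } } { }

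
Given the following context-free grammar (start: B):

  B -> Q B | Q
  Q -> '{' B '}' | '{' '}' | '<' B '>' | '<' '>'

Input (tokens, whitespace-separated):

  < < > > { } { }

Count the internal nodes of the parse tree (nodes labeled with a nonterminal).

8

[B [Q < [B [Q < >]] >] [B [Q { }] [B [Q { }]]]]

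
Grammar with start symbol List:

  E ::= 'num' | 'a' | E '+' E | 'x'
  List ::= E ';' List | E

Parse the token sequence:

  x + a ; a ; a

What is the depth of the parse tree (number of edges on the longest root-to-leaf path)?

4

[List [E [E x] + [E a]] ; [List [E a] ; [List [E a]]]]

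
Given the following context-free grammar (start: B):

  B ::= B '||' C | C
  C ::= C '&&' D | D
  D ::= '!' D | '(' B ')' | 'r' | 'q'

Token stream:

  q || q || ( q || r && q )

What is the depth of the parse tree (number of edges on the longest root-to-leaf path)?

7

[B [B [B [C [D q]]] || [C [D q]]] || [C [D ( [B [B [C [D q]]] || [C [C [D r]] && [D q]]] )]]]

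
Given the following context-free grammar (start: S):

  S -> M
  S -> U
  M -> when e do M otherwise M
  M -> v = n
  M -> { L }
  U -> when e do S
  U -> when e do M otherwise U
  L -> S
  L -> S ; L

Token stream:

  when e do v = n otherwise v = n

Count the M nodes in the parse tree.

3

[S [M when e do [M v = n] otherwise [M v = n]]]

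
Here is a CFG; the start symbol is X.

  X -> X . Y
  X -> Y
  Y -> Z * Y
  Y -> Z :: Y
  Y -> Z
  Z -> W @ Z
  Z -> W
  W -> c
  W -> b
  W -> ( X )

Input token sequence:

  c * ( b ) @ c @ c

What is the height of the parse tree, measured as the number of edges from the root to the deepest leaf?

9

[X [Y [Z [W c]] * [Y [Z [W ( [X [Y [Z [W b]]]] )] @ [Z [W c] @ [Z [W c]]]]]]]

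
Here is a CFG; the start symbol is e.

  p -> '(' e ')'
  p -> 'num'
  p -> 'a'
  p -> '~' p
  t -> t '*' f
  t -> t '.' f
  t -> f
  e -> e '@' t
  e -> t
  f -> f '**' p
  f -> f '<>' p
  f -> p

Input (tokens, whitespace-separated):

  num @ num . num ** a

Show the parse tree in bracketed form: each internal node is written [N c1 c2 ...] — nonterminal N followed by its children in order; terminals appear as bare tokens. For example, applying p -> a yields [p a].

[e [e [t [f [p num]]]] @ [t [t [f [p num]]] . [f [f [p num]] ** [p a]]]]

e
e @ t
t @ t
f @ t
p @ t
num @ t
num @ t . f
num @ f . f
num @ p . f
num @ num . f
num @ num . f ** p
num @ num . p ** p
num @ num . num ** p
num @ num . num ** a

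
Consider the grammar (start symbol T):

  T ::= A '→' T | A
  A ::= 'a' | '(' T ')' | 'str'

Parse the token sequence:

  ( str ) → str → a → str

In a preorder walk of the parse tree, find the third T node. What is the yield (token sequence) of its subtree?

str → a → str

[T [A ( [T [A str]] )] → [T [A str] → [T [A a] → [T [A str]]]]]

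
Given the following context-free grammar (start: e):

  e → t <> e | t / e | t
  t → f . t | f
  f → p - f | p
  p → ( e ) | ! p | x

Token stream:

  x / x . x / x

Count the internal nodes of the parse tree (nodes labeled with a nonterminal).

[e [t [f [p x]]] / [e [t [f [p x]] . [t [f [p x]]]] / [e [t [f [p x]]]]]]

15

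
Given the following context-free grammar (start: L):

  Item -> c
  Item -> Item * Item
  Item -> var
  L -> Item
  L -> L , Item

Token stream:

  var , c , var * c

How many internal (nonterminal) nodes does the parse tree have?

[L [L [L [Item var]] , [Item c]] , [Item [Item var] * [Item c]]]

8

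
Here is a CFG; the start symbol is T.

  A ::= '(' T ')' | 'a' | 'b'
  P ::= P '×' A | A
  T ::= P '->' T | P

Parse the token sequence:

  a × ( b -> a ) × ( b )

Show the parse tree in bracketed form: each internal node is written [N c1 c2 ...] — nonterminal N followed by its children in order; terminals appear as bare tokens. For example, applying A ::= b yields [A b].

[T [P [P [P [A a]] × [A ( [T [P [A b]] -> [T [P [A a]]]] )]] × [A ( [T [P [A b]]] )]]]

T
P
P × A
P × A × A
A × A × A
a × A × A
a × ( T ) × A
a × ( P -> T ) × A
a × ( A -> T ) × A
a × ( b -> T ) × A
a × ( b -> P ) × A
a × ( b -> A ) × A
a × ( b -> a ) × A
a × ( b -> a ) × ( T )
a × ( b -> a ) × ( P )
a × ( b -> a ) × ( A )
a × ( b -> a ) × ( b )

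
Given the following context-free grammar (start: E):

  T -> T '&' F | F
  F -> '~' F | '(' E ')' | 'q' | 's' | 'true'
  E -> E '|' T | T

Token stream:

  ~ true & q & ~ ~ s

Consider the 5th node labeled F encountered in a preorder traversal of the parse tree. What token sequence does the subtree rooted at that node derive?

~ s

[E [T [T [T [F ~ [F true]]] & [F q]] & [F ~ [F ~ [F s]]]]]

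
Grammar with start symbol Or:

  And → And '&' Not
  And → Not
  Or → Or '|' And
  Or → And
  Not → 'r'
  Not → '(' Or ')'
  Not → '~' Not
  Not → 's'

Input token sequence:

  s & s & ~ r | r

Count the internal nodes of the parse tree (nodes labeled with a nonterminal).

[Or [Or [And [And [And [Not s]] & [Not s]] & [Not ~ [Not r]]]] | [And [Not r]]]

11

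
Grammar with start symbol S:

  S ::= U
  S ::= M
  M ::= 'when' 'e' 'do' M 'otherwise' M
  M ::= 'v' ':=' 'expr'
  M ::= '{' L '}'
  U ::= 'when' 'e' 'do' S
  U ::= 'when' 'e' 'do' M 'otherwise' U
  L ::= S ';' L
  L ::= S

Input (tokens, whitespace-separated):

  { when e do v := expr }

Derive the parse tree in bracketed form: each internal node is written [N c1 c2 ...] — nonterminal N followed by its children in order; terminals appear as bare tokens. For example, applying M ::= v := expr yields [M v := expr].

S
M
{ L }
{ S }
{ U }
{ when e do S }
{ when e do M }
{ when e do v := expr }

[S [M { [L [S [U when e do [S [M v := expr]]]]] }]]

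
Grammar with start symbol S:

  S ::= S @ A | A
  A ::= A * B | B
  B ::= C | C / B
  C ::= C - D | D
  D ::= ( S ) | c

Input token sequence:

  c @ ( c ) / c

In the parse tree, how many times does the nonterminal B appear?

4

[S [S [A [B [C [D c]]]]] @ [A [B [C [D ( [S [A [B [C [D c]]]]] )]] / [B [C [D c]]]]]]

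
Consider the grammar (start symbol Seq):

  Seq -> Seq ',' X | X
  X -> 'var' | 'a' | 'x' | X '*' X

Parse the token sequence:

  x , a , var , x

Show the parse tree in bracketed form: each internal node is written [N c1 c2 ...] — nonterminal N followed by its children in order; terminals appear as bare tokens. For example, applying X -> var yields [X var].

Seq
Seq , X
Seq , X , X
Seq , X , X , X
X , X , X , X
x , X , X , X
x , a , X , X
x , a , var , X
x , a , var , x

[Seq [Seq [Seq [Seq [X x]] , [X a]] , [X var]] , [X x]]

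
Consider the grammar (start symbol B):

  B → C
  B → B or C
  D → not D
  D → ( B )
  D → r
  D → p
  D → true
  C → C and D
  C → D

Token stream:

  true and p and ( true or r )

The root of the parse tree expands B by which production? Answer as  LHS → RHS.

B → C

[B [C [C [C [D true]] and [D p]] and [D ( [B [B [C [D true]]] or [C [D r]]] )]]]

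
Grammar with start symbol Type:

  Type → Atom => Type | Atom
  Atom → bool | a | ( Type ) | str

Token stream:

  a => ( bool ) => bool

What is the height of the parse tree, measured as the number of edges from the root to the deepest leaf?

[Type [Atom a] => [Type [Atom ( [Type [Atom bool]] )] => [Type [Atom bool]]]]

5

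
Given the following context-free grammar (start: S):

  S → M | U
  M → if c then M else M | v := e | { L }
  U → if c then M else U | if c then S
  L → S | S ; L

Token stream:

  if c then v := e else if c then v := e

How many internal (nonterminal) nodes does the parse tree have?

6

[S [U if c then [M v := e] else [U if c then [S [M v := e]]]]]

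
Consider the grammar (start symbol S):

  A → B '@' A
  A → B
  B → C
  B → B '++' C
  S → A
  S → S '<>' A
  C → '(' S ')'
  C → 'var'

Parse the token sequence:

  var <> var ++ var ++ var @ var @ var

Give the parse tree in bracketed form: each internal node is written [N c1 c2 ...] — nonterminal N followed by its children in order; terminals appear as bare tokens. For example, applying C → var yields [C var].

[S [S [A [B [C var]]]] <> [A [B [B [B [C var]] ++ [C var]] ++ [C var]] @ [A [B [C var]] @ [A [B [C var]]]]]]

S
S <> A
A <> A
B <> A
C <> A
var <> A
var <> B @ A
var <> B ++ C @ A
var <> B ++ C ++ C @ A
var <> C ++ C ++ C @ A
var <> var ++ C ++ C @ A
var <> var ++ var ++ C @ A
var <> var ++ var ++ var @ A
var <> var ++ var ++ var @ B @ A
var <> var ++ var ++ var @ C @ A
var <> var ++ var ++ var @ var @ A
var <> var ++ var ++ var @ var @ B
var <> var ++ var ++ var @ var @ C
var <> var ++ var ++ var @ var @ var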